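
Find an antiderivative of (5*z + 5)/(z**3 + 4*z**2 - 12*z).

Factor the denominator: z*(z - 2)*(z + 6).
Partial-fraction decomposition: -25/(48*(z + 6)) + 15/(16*(z - 2)) - 5/(12*z).
Integrate each term: A/(z−a) contributes A·log|z−a|.

-5*log(z)/12 + 15*log(z - 2)/16 - 25*log(z + 6)/48 + C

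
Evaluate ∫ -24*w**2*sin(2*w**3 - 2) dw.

Let u = 2*w**3 - 2, so du = (6*w**2) dw.
Rewriting, the integral becomes -4·∫ sin(u) du = -4·-cos(u).
Substituting back, u = 2*w**3 - 2.

4*cos(2*w**3 - 2) + C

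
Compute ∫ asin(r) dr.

Use integration by parts with u = arcsin(r), dv = dr.
Then du = 1/sqrt(-r**2 + 1) dr.

r*asin(r) + sqrt(-r**2 + 1) + C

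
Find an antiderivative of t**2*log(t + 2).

Use integration by parts with u = log(t + 2), dv = t**2 dt.
Then du = 1/(t + 2) dt and v = t**3/3.

t**3*log(t + 2)/3 - t**3/9 + t**2/3 - 4*t/3 + 8*log(t + 2)/3 + C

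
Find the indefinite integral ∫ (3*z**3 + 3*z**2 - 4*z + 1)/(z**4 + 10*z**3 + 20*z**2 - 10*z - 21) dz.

3*log(z - 1)/64 - 5*log(z + 1)/24 - 41*log(z + 3)/32 + 853*log(z + 7)/192 + C

Factor the denominator: (z - 1)*(z + 1)*(z + 3)*(z + 7).
Partial-fraction decomposition: 853/(192*(z + 7)) - 41/(32*(z + 3)) - 5/(24*(z + 1)) + 3/(64*(z - 1)).
Integrate each term: A/(z−a) contributes A·log|z−a|.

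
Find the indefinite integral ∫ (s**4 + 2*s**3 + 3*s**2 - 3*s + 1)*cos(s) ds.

s**4*sin(s) + 2*s**3*sin(s) + 4*s**3*cos(s) - 9*s**2*sin(s) + 6*s**2*cos(s) - 15*s*sin(s) - 18*s*cos(s) + 19*sin(s) - 15*cos(s) + C

Use integration by parts with u = s**4 + 2*s**3 + 3*s**2 - 3*s + 1, dv = cos(s) ds, so v = sin(s).
Apply parts 4 times (tabular method): alternate signs, differentiate u down to 0, integrate dv up.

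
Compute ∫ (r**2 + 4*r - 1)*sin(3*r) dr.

-r**2*cos(3*r)/3 + 2*r*sin(3*r)/9 - 4*r*cos(3*r)/3 + 4*sin(3*r)/9 + 11*cos(3*r)/27 + C

Use integration by parts with u = r**2 + 4*r - 1, dv = sin(3*r) dr, so v = -cos(3*r)/3.
Apply parts 2 times (tabular method): alternate signs, differentiate u down to 0, integrate dv up.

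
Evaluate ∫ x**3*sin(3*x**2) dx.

Let u = x², du = 2x dx; rewrite as (1/2)∫ u^1·sin(3u) du.
Now integrate by parts 1 time.

-x**2*cos(3*x**2)/6 + sin(3*x**2)/18 + C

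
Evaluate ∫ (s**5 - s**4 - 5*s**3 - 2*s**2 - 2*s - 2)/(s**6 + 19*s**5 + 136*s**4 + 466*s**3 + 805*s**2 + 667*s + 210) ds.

-71*log(s + 1)/576 - 14*log(s + 2)/15 + 203*log(s + 3)/32 - 3167*log(s + 5)/192 + 17579*log(s + 7)/1440 - 1/(48*s + 48) + C

Factor the denominator: (s + 1)**2*(s + 2)*(s + 3)*(s + 5)*(s + 7).
Partial-fraction decomposition: 17579/(1440*(s + 7)) - 3167/(192*(s + 5)) + 203/(32*(s + 3)) - 14/(15*(s + 2)) - 71/(576*(s + 1)) + 1/(48*(s + 1)**2).
Integrate each term; A/(s−a) gives A·log|s−a|; A/(s−a)² gives −A/(s−a).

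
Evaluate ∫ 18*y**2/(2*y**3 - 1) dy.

3*log(2*y**3 - 1) + C

Let u = 2*y**3 - 1, so du = (6*y**2) dy.
Rewriting, the integral becomes 3·∫ 1/u du = 3·log(u).
Substituting back, u = 2*y**3 - 1.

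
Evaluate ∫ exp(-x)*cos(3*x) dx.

3*exp(-x)*sin(3*x)/10 - exp(-x)*cos(3*x)/10 + C

Let I denote the integral. Integrate by parts with u = cos(3*x), dv = exp(-x) dx, so v = -exp(-x): I = -exp(-x)*cos(3*x) − 3·∫ exp(-x)*sin(3*x) dx.
Apply parts again with u = sin(3*x), dv = exp(-x) dx: ∫ exp(-x)*sin(3*x) dx = -exp(-x)*sin(3*x) + 3·I. Substituting back brings back I: I = 3*exp(-x)*sin(3*x) - exp(-x)*cos(3*x) − 9·I.
Solving for I: (1 + 9)·I equals the remaining terms, so I = (1/10)·(3*exp(-x)*sin(3*x) - exp(-x)*cos(3*x)).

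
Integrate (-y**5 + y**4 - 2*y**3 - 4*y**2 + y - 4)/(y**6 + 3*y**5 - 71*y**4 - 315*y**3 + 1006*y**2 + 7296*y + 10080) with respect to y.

Factor the denominator: (y - 7)*(y - 6)*(y + 3)*(y + 4)**2*(y + 5).
Partial-fraction decomposition: -1297/(88*(y + 5)) + 73917/(6050*(y + 4)) - 668/(55*(y + 4)**2) + 67/(36*(y + 3)) + 3527/(4950*(y - 6)) - 1019/(968*(y - 7)).
Integrate each term; A/(y−a) gives A·log|y−a|; A/(y−a)² gives −A/(y−a).

-1019*log(y - 7)/968 + 3527*log(y - 6)/4950 + 67*log(y + 3)/36 + 73917*log(y + 4)/6050 - 1297*log(y + 5)/88 + 668/(55*y + 220) + C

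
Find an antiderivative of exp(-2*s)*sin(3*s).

-2*exp(-2*s)*sin(3*s)/13 - 3*exp(-2*s)*cos(3*s)/13 + C

Let I denote the integral. Integrate by parts with u = sin(3*s), dv = exp(-2*s) ds, so v = -exp(-2*s)/2: I = -exp(-2*s)*sin(3*s)/2 + (3/2)·∫ exp(-2*s)*cos(3*s) ds.
Apply parts again with u = cos(3*s), dv = exp(-2*s) ds: ∫ exp(-2*s)*cos(3*s) ds = -exp(-2*s)*cos(3*s)/2 − (3/2)·I. Substituting back brings back I: I = -exp(-2*s)*sin(3*s)/2 - 3*exp(-2*s)*cos(3*s)/4 − (9/4)·I.
Solving for I: (1 + 9/4)·I equals the remaining terms, so I = (4/13)·(-exp(-2*s)*sin(3*s)/2 - 3*exp(-2*s)*cos(3*s)/4).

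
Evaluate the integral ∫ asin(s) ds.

Use integration by parts with u = arcsin(s), dv = ds.
Then du = 1/sqrt(-s**2 + 1) ds.

s*asin(s) + sqrt(-s**2 + 1) + C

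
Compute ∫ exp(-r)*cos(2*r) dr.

Let I denote the integral. Integrate by parts with u = cos(2*r), dv = exp(-r) dr, so v = -exp(-r): I = -exp(-r)*cos(2*r) − 2·∫ exp(-r)*sin(2*r) dr.
Apply parts again with u = sin(2*r), dv = exp(-r) dr: ∫ exp(-r)*sin(2*r) dr = -exp(-r)*sin(2*r) + 2·I. Substituting back brings back I: I = 2*exp(-r)*sin(2*r) - exp(-r)*cos(2*r) − 4·I.
Solving for I: (1 + 4)·I equals the remaining terms, so I = (1/5)·(2*exp(-r)*sin(2*r) - exp(-r)*cos(2*r)).

2*exp(-r)*sin(2*r)/5 - exp(-r)*cos(2*r)/5 + C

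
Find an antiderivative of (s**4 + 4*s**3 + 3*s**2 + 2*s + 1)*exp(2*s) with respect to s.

Use integration by parts with u = s**4 + 4*s**3 + 3*s**2 + 2*s + 1, dv = exp(2*s) ds, so v = exp(2*s)/2.
Apply parts 4 times (tabular method): alternate signs, differentiate u down to 0, integrate dv up.

(s**4 + 2*s**3 + 2*s)*exp(2*s)/2 + C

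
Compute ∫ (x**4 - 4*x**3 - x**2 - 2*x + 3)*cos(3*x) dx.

Use integration by parts with u = x**4 - 4*x**3 - x**2 - 2*x + 3, dv = cos(3*x) dx, so v = sin(3*x)/3.
Apply parts 4 times (tabular method): alternate signs, differentiate u down to 0, integrate dv up.

x**4*sin(3*x)/3 - 4*x**3*sin(3*x)/3 + 4*x**3*cos(3*x)/9 - 7*x**2*sin(3*x)/9 - 4*x**2*cos(3*x)/3 + 2*x*sin(3*x)/9 - 14*x*cos(3*x)/27 + 95*sin(3*x)/81 + 2*cos(3*x)/27 + C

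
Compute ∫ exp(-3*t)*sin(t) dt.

Let I denote the integral. Integrate by parts with u = sin(t), dv = exp(-3*t) dt, so v = -exp(-3*t)/3: I = -exp(-3*t)*sin(t)/3 + (1/3)·∫ exp(-3*t)*cos(t) dt.
Apply parts again with u = cos(t), dv = exp(-3*t) dt: ∫ exp(-3*t)*cos(t) dt = -exp(-3*t)*cos(t)/3 − (1/3)·I. Substituting back brings back I: I = -exp(-3*t)*sin(t)/3 - exp(-3*t)*cos(t)/9 − (1/9)·I.
Solving for I: (1 + 1/9)·I equals the remaining terms, so I = (9/10)·(-exp(-3*t)*sin(t)/3 - exp(-3*t)*cos(t)/9).

-3*exp(-3*t)*sin(t)/10 - exp(-3*t)*cos(t)/10 + C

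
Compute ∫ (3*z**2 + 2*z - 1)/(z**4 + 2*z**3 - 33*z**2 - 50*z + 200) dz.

Factor the denominator: (z - 5)*(z - 2)*(z + 4)*(z + 5).
Partial-fraction decomposition: -32/(35*(z + 5)) + 13/(18*(z + 4)) - 5/(42*(z - 2)) + 14/(45*(z - 5)).
Integrate each term: A/(z−a) contributes A·log|z−a|.

14*log(z - 5)/45 - 5*log(z - 2)/42 + 13*log(z + 4)/18 - 32*log(z + 5)/35 + C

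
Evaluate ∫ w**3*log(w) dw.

w**4*log(w)/4 - w**4/16 + C

Use integration by parts with u = log(w), dv = w**3 dw.
Then du = 1/w dw and v = w**4/4.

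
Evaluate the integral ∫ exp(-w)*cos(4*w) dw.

Let I denote the integral. Integrate by parts with u = cos(4*w), dv = exp(-w) dw, so v = -exp(-w): I = -exp(-w)*cos(4*w) − 4·∫ exp(-w)*sin(4*w) dw.
Apply parts again with u = sin(4*w), dv = exp(-w) dw: ∫ exp(-w)*sin(4*w) dw = -exp(-w)*sin(4*w) + 4·I. Substituting back brings back I: I = 4*exp(-w)*sin(4*w) - exp(-w)*cos(4*w) − 16·I.
Solving for I: (1 + 16)·I equals the remaining terms, so I = (1/17)·(4*exp(-w)*sin(4*w) - exp(-w)*cos(4*w)).

4*exp(-w)*sin(4*w)/17 - exp(-w)*cos(4*w)/17 + C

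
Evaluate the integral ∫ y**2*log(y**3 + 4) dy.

y**3*log(y**3 + 4)/3 - y**3/3 + 4*log(y**3 + 4)/3 + C

Let u = y**3 + 4, so du = (3*y**2) dy.
The integral becomes (1/3)·∫ log(u) du; integrate by parts with u′=log(u), dv′=du.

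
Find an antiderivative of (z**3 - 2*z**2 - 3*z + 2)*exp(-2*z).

Use integration by parts with u = z**3 - 2*z**2 - 3*z + 2, dv = exp(-2*z) dz, so v = -exp(-2*z)/2.
Apply parts 3 times (tabular method): alternate signs, differentiate u down to 0, integrate dv up.

(-4*z**3 + 2*z**2 + 14*z - 1)*exp(-2*z)/8 + C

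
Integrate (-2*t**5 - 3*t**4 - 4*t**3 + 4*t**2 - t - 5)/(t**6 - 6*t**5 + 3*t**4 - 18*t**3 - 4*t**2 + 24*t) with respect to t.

Factor the denominator: t*(t - 6)*(t - 1)*(t + 1)*(t**2 + 4).
Partial-fraction decomposition: (173*t - 342)/(400*(t**2 + 4)) - 3/(70*(t + 1)) + 11/(50*(t - 1)) - 20171/(8400*(t - 6)) - 5/(24*t).
Integrate each term; A/(t−a) gives A·log|t−a|; the (Bt+D)/(t²+p²) term gives a log and an atan.

-5*log(t)/24 - 20171*log(t - 6)/8400 + 11*log(t - 1)/50 - 3*log(t + 1)/70 + 173*log(t**2 + 4)/800 - 171*atan(t/2)/400 + C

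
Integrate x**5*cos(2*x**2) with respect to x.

x**4*sin(2*x**2)/4 + x**2*cos(2*x**2)/4 - sin(2*x**2)/8 + C

Let u = x², du = 2x dx; rewrite as (1/2)∫ u^2·cos(2u) du.
Now integrate by parts 2 times.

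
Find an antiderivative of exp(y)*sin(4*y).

exp(y)*sin(4*y)/17 - 4*exp(y)*cos(4*y)/17 + C

Let I denote the integral. Integrate by parts with u = sin(4*y), dv = exp(y) dy, so v = exp(y): I = exp(y)*sin(4*y) − 4·∫ exp(y)*cos(4*y) dy.
Apply parts again with u = cos(4*y), dv = exp(y) dy: ∫ exp(y)*cos(4*y) dy = exp(y)*cos(4*y) + 4·I. Substituting back brings back I: I = exp(y)*sin(4*y) - 4*exp(y)*cos(4*y) − 16·I.
Solving for I: (1 + 16)·I equals the remaining terms, so I = (1/17)·(exp(y)*sin(4*y) - 4*exp(y)*cos(4*y)).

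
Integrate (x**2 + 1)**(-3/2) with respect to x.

Substitute x = tan(θ), so dx = sec(θ)^2 dθ and the radical becomes sqrt(x**2 + 1) = sec(θ) by the Pythagorean identity.
Integrate the resulting trig expression in θ, then back-substitute tan(θ) = x, sec(θ) = sqrt(x**2 + 1) (absorbing any constant into C).

x/sqrt(x**2 + 1) + C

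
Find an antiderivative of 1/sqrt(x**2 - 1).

log(x + sqrt(x**2 - 1)) + C

Substitute x = sec(θ), so dx = sec(θ)*tan(θ) dθ and the radical becomes sqrt(x**2 - 1) = tan(θ) by the Pythagorean identity.
Integrate the resulting trig expression in θ, then back-substitute sec(θ) = x, tan(θ) = sqrt(x**2 - 1) (absorbing any constant into C).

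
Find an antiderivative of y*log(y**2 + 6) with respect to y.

y**2*log(y**2 + 6)/2 - y**2/2 + 3*log(y**2 + 6) + C

Let u = y**2 + 6, so du = (2*y) dy.
The integral becomes (1/2)·∫ log(u) du; integrate by parts with u′=log(u), dv′=du.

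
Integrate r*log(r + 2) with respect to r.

r**2*log(r + 2)/2 - r**2/4 + r - 2*log(r + 2) + C

Use integration by parts with u = log(r + 2), dv = r dr.
Then du = 1/(r + 2) dr and v = r**2/2.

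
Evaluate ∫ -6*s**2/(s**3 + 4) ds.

Let u = s**3 + 4, so du = (3*s**2) ds.
Rewriting, the integral becomes -2·∫ 1/u du = -2·log(u).
Substituting back, u = s**3 + 4.

-2*log(s**3 + 4) + C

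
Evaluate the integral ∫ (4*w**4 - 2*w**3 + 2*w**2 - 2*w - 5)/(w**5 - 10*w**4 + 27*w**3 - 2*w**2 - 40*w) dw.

Factor the denominator: w*(w - 5)*(w - 4)*(w - 2)*(w + 1).
Partial-fraction decomposition: 1/(18*(w + 1)) + 47/(36*(w - 2)) - 183/(8*(w - 4)) + 457/(18*(w - 5)) + 1/(8*w).
Integrate each term: A/(w−a) contributes A·log|w−a|.

log(w)/8 + 457*log(w - 5)/18 - 183*log(w - 4)/8 + 47*log(w - 2)/36 + log(w + 1)/18 + C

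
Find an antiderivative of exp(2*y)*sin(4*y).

exp(2*y)*sin(4*y)/10 - exp(2*y)*cos(4*y)/5 + C

Let I denote the integral. Integrate by parts with u = sin(4*y), dv = exp(2*y) dy, so v = exp(2*y)/2: I = exp(2*y)*sin(4*y)/2 − 2·∫ exp(2*y)*cos(4*y) dy.
Apply parts again with u = cos(4*y), dv = exp(2*y) dy: ∫ exp(2*y)*cos(4*y) dy = exp(2*y)*cos(4*y)/2 + 2·I. Substituting back brings back I: I = exp(2*y)*sin(4*y)/2 - exp(2*y)*cos(4*y) − 4·I.
Solving for I: (1 + 4)·I equals the remaining terms, so I = (1/5)·(exp(2*y)*sin(4*y)/2 - exp(2*y)*cos(4*y)).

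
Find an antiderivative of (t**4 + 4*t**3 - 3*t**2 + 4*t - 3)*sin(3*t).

Use integration by parts with u = t**4 + 4*t**3 - 3*t**2 + 4*t - 3, dv = sin(3*t) dt, so v = -cos(3*t)/3.
Apply parts 4 times (tabular method): alternate signs, differentiate u down to 0, integrate dv up.

-t**4*cos(3*t)/3 + 4*t**3*sin(3*t)/9 - 4*t**3*cos(3*t)/3 + 4*t**2*sin(3*t)/3 + 13*t**2*cos(3*t)/9 - 26*t*sin(3*t)/27 - 4*t*cos(3*t)/9 + 4*sin(3*t)/27 + 55*cos(3*t)/81 + C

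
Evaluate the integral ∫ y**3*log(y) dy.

Use integration by parts with u = log(y), dv = y**3 dy.
Then du = 1/y dy and v = y**4/4.

y**4*log(y)/4 - y**4/16 + C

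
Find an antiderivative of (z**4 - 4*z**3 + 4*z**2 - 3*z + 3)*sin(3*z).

Use integration by parts with u = z**4 - 4*z**3 + 4*z**2 - 3*z + 3, dv = sin(3*z) dz, so v = -cos(3*z)/3.
Apply parts 4 times (tabular method): alternate signs, differentiate u down to 0, integrate dv up.

-z**4*cos(3*z)/3 + 4*z**3*sin(3*z)/9 + 4*z**3*cos(3*z)/3 - 4*z**2*sin(3*z)/3 - 8*z**2*cos(3*z)/9 + 16*z*sin(3*z)/27 + z*cos(3*z)/9 - sin(3*z)/27 - 65*cos(3*z)/81 + C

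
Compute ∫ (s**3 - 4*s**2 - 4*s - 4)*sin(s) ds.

-s**3*cos(s) + 3*s**2*sin(s) + 4*s**2*cos(s) - 8*s*sin(s) + 10*s*cos(s) - 10*sin(s) - 4*cos(s) + C

Use integration by parts with u = s**3 - 4*s**2 - 4*s - 4, dv = sin(s) ds, so v = -cos(s).
Apply parts 3 times (tabular method): alternate signs, differentiate u down to 0, integrate dv up.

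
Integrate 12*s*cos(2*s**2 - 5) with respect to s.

3*sin(2*s**2 - 5) + C

Let u = 2*s**2 - 5, so du = (4*s) ds.
Rewriting, the integral becomes 3·∫ cos(u) du = 3·sin(u).
Substituting back, u = 2*s**2 - 5.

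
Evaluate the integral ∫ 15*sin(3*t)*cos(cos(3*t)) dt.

-5*sin(cos(3*t)) + C

Let u = cos(3*t), so du = (-3*sin(3*t)) dt.
Rewriting, the integral becomes -5·∫ cos(u) du = -5·sin(u).
Substituting back, u = cos(3*t).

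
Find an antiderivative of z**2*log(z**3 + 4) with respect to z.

Let u = z**3 + 4, so du = (3*z**2) dz.
The integral becomes (1/3)·∫ log(u) du; integrate by parts with u′=log(u), dv′=du.

z**3*log(z**3 + 4)/3 - z**3/3 + 4*log(z**3 + 4)/3 + C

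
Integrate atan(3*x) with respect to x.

x*atan(3*x) - log(9*x**2 + 1)/6 + C

Use integration by parts with u = arctan(3*x), dv = dx.
Then du = 3/(9*x**2 + 1) dx.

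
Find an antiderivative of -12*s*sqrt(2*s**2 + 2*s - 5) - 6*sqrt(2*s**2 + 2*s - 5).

-2*(2*s**2 + 2*s - 5)**(3/2) + C

Let u = 2*s**2 + 2*s - 5, so du = (4*s + 2) ds.
Rewriting, the integral becomes -3·∫ √u du = -3·(2/3)u^(3/2).
Substituting back, u = 2*s**2 + 2*s - 5.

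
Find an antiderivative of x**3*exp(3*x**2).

(3*x**2 - 1)*exp(3*x**2)/18 + C

Let u = x², du = 2x dx; rewrite as (1/2)∫ u^1·exp(3u) du.
Now integrate by parts 1 time.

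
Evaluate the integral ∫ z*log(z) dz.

z**2*log(z)/2 - z**2/4 + C

Use integration by parts with u = log(z), dv = z dz.
Then du = 1/z dz and v = z**2/2.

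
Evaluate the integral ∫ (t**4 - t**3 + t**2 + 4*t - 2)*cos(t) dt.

Use integration by parts with u = t**4 - t**3 + t**2 + 4*t - 2, dv = cos(t) dt, so v = sin(t).
Apply parts 4 times (tabular method): alternate signs, differentiate u down to 0, integrate dv up.

t**4*sin(t) - t**3*sin(t) + 4*t**3*cos(t) - 11*t**2*sin(t) - 3*t**2*cos(t) + 10*t*sin(t) - 22*t*cos(t) + 20*sin(t) + 10*cos(t) + C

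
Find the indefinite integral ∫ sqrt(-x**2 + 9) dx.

x*sqrt(-x**2 + 9)/2 + 9*asin(x/3)/2 + C

Substitute x = 3·sin(θ), so dx = 3·cos(θ) dθ and the radical becomes sqrt(-x**2 + 9) = 3·cos(θ) by the Pythagorean identity.
Integrate the resulting trig expression in θ, then back-substitute θ = asin(x/3), sin(θ) = x/3, cos(θ) = sqrt(-x**2 + 9)/3 (absorbing any constant into C).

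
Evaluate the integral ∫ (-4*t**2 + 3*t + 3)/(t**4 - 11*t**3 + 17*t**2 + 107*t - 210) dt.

Factor the denominator: (t - 7)*(t - 5)*(t - 2)*(t + 3).
Partial-fraction decomposition: 21/(200*(t + 3)) - 7/(75*(t - 2)) + 41/(24*(t - 5)) - 43/(25*(t - 7)).
Integrate each term: A/(t−a) contributes A·log|t−a|.

-43*log(t - 7)/25 + 41*log(t - 5)/24 - 7*log(t - 2)/75 + 21*log(t + 3)/200 + C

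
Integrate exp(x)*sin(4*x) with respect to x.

Let I denote the integral. Integrate by parts with u = sin(4*x), dv = exp(x) dx, so v = exp(x): I = exp(x)*sin(4*x) − 4·∫ exp(x)*cos(4*x) dx.
Apply parts again with u = cos(4*x), dv = exp(x) dx: ∫ exp(x)*cos(4*x) dx = exp(x)*cos(4*x) + 4·I. Substituting back brings back I: I = exp(x)*sin(4*x) - 4*exp(x)*cos(4*x) − 16·I.
Solving for I: (1 + 16)·I equals the remaining terms, so I = (1/17)·(exp(x)*sin(4*x) - 4*exp(x)*cos(4*x)).

exp(x)*sin(4*x)/17 - 4*exp(x)*cos(4*x)/17 + C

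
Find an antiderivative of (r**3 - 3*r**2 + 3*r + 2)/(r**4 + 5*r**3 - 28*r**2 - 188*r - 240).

Factor the denominator: (r - 6)*(r + 2)*(r + 4)*(r + 5).
Partial-fraction decomposition: 71/(11*(r + 5)) - 61/(10*(r + 4)) + 1/(2*(r + 2)) + 8/(55*(r - 6)).
Integrate each term: A/(r−a) contributes A·log|r−a|.

8*log(r - 6)/55 + log(r + 2)/2 - 61*log(r + 4)/10 + 71*log(r + 5)/11 + C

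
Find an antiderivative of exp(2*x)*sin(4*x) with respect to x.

Let I denote the integral. Integrate by parts with u = sin(4*x), dv = exp(2*x) dx, so v = exp(2*x)/2: I = exp(2*x)*sin(4*x)/2 − 2·∫ exp(2*x)*cos(4*x) dx.
Apply parts again with u = cos(4*x), dv = exp(2*x) dx: ∫ exp(2*x)*cos(4*x) dx = exp(2*x)*cos(4*x)/2 + 2·I. Substituting back brings back I: I = exp(2*x)*sin(4*x)/2 - exp(2*x)*cos(4*x) − 4·I.
Solving for I: (1 + 4)·I equals the remaining terms, so I = (1/5)·(exp(2*x)*sin(4*x)/2 - exp(2*x)*cos(4*x)).

exp(2*x)*sin(4*x)/10 - exp(2*x)*cos(4*x)/5 + C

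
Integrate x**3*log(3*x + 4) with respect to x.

Use integration by parts with u = log(3*x + 4), dv = x**3 dx.
Then du = 3/(3*x + 4) dx and v = x**4/4.

x**4*log(3*x + 4)/4 - x**4/16 + x**3/9 - 2*x**2/9 + 16*x/27 - 64*log(3*x + 4)/81 + C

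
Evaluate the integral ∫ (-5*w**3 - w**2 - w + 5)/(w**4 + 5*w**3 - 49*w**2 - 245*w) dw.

Factor the denominator: w*(w - 7)*(w + 5)*(w + 7).
Partial-fraction decomposition: -839/(98*(w + 7)) + 61/(12*(w + 5)) - 883/(588*(w - 7)) - 1/(49*w).
Integrate each term: A/(w−a) contributes A·log|w−a|.

-log(w)/49 - 883*log(w - 7)/588 + 61*log(w + 5)/12 - 839*log(w + 7)/98 + C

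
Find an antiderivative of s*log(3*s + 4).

s**2*log(3*s + 4)/2 - s**2/4 + 2*s/3 - 8*log(3*s + 4)/9 + C

Use integration by parts with u = log(3*s + 4), dv = s ds.
Then du = 3/(3*s + 4) ds and v = s**2/2.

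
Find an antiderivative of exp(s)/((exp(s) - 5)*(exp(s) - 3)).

Let u = e^s, du = e^s ds.
The integral becomes ∫ du/((u-3)(u-5)); decompose into partial fractions.

log(exp(s) - 5)/2 - log(exp(s) - 3)/2 + C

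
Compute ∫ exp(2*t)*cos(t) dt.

Let I denote the integral. Integrate by parts with u = cos(t), dv = exp(2*t) dt, so v = exp(2*t)/2: I = exp(2*t)*cos(t)/2 + (1/2)·∫ exp(2*t)*sin(t) dt.
Apply parts again with u = sin(t), dv = exp(2*t) dt: ∫ exp(2*t)*sin(t) dt = exp(2*t)*sin(t)/2 − (1/2)·I. Substituting back brings back I: I = exp(2*t)*sin(t)/4 + exp(2*t)*cos(t)/2 − (1/4)·I.
Solving for I: (1 + 1/4)·I equals the remaining terms, so I = (4/5)·(exp(2*t)*sin(t)/4 + exp(2*t)*cos(t)/2).

exp(2*t)*sin(t)/5 + 2*exp(2*t)*cos(t)/5 + C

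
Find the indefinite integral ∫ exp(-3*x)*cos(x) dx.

exp(-3*x)*sin(x)/10 - 3*exp(-3*x)*cos(x)/10 + C

Let I denote the integral. Integrate by parts with u = cos(x), dv = exp(-3*x) dx, so v = -exp(-3*x)/3: I = -exp(-3*x)*cos(x)/3 − (1/3)·∫ exp(-3*x)*sin(x) dx.
Apply parts again with u = sin(x), dv = exp(-3*x) dx: ∫ exp(-3*x)*sin(x) dx = -exp(-3*x)*sin(x)/3 + (1/3)·I. Substituting back brings back I: I = exp(-3*x)*sin(x)/9 - exp(-3*x)*cos(x)/3 − (1/9)·I.
Solving for I: (1 + 1/9)·I equals the remaining terms, so I = (9/10)·(exp(-3*x)*sin(x)/9 - exp(-3*x)*cos(x)/3).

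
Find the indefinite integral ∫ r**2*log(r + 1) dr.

Use integration by parts with u = log(r + 1), dv = r**2 dr.
Then du = 1/(r + 1) dr and v = r**3/3.

r**3*log(r + 1)/3 - r**3/9 + r**2/6 - r/3 + log(r + 1)/3 + C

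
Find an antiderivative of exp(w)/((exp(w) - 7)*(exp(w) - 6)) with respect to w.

log(exp(w) - 7) - log(exp(w) - 6) + C

Let u = e^w, du = e^w dw.
The integral becomes ∫ du/((u-7)(u-6)); decompose into partial fractions.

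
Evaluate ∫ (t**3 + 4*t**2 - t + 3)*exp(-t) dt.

Use integration by parts with u = t**3 + 4*t**2 - t + 3, dv = exp(-t) dt, so v = -exp(-t).
Apply parts 3 times (tabular method): alternate signs, differentiate u down to 0, integrate dv up.

(-t**3 - 7*t**2 - 13*t - 16)*exp(-t) + C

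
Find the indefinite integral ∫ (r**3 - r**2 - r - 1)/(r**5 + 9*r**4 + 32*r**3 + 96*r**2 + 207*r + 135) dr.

Factor the denominator: (r + 1)*(r + 3)*(r + 5)*(r**2 + 9).
Partial-fraction decomposition: (137*r - 447)/(1530*(r**2 + 9)) - 73/(136*(r + 5)) + 17/(36*(r + 3)) - 1/(40*(r + 1)).
Integrate each term; A/(r−a) gives A·log|r−a|; the (Br+D)/(r²+p²) term gives a log and an atan.

-log(r + 1)/40 + 17*log(r + 3)/36 - 73*log(r + 5)/136 + 137*log(r**2 + 9)/3060 - 149*atan(r/3)/1530 + C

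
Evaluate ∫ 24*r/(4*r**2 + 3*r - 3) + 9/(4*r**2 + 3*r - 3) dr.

Let u = 4*r**2 + 3*r - 3, so du = (8*r + 3) dr.
Rewriting, the integral becomes 3·∫ 1/u du = 3·log(u).
Substituting back, u = 4*r**2 + 3*r - 3.

3*log(4*r**2 + 3*r - 3) + C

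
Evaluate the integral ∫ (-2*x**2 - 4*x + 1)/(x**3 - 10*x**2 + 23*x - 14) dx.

-25*log(x - 7)/6 + 3*log(x - 2) - 5*log(x - 1)/6 + C

Factor the denominator: (x - 7)*(x - 2)*(x - 1).
Partial-fraction decomposition: -5/(6*(x - 1)) + 3/(x - 2) - 25/(6*(x - 7)).
Integrate each term: A/(x−a) contributes A·log|x−a|.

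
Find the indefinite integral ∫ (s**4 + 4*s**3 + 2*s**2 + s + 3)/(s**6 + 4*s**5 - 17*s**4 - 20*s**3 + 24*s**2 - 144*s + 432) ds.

71*log(s - 3)/234 - 61*log(s - 2)/320 - log(s + 3)/130 - 167*log(s + 6)/2880 - 49*log(s**2 + 4)/2080 + atan(s/2)/20 + C

Factor the denominator: (s - 3)*(s - 2)*(s + 3)*(s + 6)*(s**2 + 4).
Partial-fraction decomposition: -(49*s - 104)/(1040*(s**2 + 4)) - 167/(2880*(s + 6)) - 1/(130*(s + 3)) - 61/(320*(s - 2)) + 71/(234*(s - 3)).
Integrate each term; A/(s−a) gives A·log|s−a|; the (Bs+D)/(s²+p²) term gives a log and an atan.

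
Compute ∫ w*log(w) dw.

Use integration by parts with u = log(w), dv = w dw.
Then du = 1/w dw and v = w**2/2.

w**2*log(w)/2 - w**2/4 + C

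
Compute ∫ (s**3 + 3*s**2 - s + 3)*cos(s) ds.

Use integration by parts with u = s**3 + 3*s**2 - s + 3, dv = cos(s) ds, so v = sin(s).
Apply parts 3 times (tabular method): alternate signs, differentiate u down to 0, integrate dv up.

s**3*sin(s) + 3*s**2*sin(s) + 3*s**2*cos(s) - 7*s*sin(s) + 6*s*cos(s) - 3*sin(s) - 7*cos(s) + C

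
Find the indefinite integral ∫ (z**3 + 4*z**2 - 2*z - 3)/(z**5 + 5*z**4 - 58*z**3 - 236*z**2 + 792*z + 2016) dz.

115*log(z - 6)/832 - 39*log(z - 4)/440 + 3*log(z + 2)/320 + 21*log(z + 6)/160 - 136*log(z + 7)/715 + C

Factor the denominator: (z - 6)*(z - 4)*(z + 2)*(z + 6)*(z + 7).
Partial-fraction decomposition: -136/(715*(z + 7)) + 21/(160*(z + 6)) + 3/(320*(z + 2)) - 39/(440*(z - 4)) + 115/(832*(z - 6)).
Integrate each term: A/(z−a) contributes A·log|z−a|.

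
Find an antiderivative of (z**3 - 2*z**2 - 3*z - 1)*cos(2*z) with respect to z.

z**3*sin(2*z)/2 - z**2*sin(2*z) + 3*z**2*cos(2*z)/4 - 9*z*sin(2*z)/4 - z*cos(2*z) - 9*cos(2*z)/8 + C

Use integration by parts with u = z**3 - 2*z**2 - 3*z - 1, dv = cos(2*z) dz, so v = sin(2*z)/2.
Apply parts 3 times (tabular method): alternate signs, differentiate u down to 0, integrate dv up.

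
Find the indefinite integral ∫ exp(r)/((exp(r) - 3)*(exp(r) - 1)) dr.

Let u = e^r, du = e^r dr.
The integral becomes ∫ du/((u-1)(u-3)); decompose into partial fractions.

log(exp(r) - 3)/2 - log(exp(r) - 1)/2 + C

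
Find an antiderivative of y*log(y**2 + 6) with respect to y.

Let u = y**2 + 6, so du = (2*y) dy.
The integral becomes (1/2)·∫ log(u) du; integrate by parts with u′=log(u), dv′=du.

y**2*log(y**2 + 6)/2 - y**2/2 + 3*log(y**2 + 6) + C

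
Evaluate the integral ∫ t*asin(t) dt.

Use integration by parts with u = arcsin(t), dv = t dt.
Then du = 1/sqrt(-t**2 + 1) dt.

t**2*asin(t)/2 + t*sqrt(-t**2 + 1)/4 - asin(t)/4 + C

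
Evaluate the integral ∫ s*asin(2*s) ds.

Use integration by parts with u = arcsin(2*s), dv = s ds.
Then du = 2/sqrt(-4*s**2 + 1) ds.

s**2*asin(2*s)/2 + s*sqrt(-4*s**2 + 1)/8 - asin(2*s)/16 + C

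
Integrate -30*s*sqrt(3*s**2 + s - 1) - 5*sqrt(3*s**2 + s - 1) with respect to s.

Let u = 3*s**2 + s - 1, so du = (6*s + 1) ds.
Rewriting, the integral becomes -5·∫ √u du = -5·(2/3)u^(3/2).
Substituting back, u = 3*s**2 + s - 1.

-10*(3*s**2 + s - 1)**(3/2)/3 + C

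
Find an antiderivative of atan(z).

z*atan(z) - log(z**2 + 1)/2 + C

Use integration by parts with u = arctan(z), dv = dz.
Then du = 1/(z**2 + 1) dz.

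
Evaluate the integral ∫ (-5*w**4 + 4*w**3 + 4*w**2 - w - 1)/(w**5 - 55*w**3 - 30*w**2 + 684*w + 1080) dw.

Factor the denominator: (w - 6)*(w - 5)*(w + 2)*(w + 3)*(w + 6).
Partial-fraction decomposition: -7195/(1584*(w + 6)) + 475/(216*(w + 3)) - 95/(224*(w + 2)) + 2531/(616*(w - 5)) - 5479/(864*(w - 6)).
Integrate each term: A/(w−a) contributes A·log|w−a|.

-5479*log(w - 6)/864 + 2531*log(w - 5)/616 - 95*log(w + 2)/224 + 475*log(w + 3)/216 - 7195*log(w + 6)/1584 + C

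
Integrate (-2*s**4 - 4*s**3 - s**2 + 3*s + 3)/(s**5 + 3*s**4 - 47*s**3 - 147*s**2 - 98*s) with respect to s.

-3*log(s)/98 - 6199*log(s - 7)/7056 + log(s + 1)/48 + 7*log(s + 2)/90 - 3497*log(s + 7)/2940 + C

Factor the denominator: s*(s - 7)*(s + 1)*(s + 2)*(s + 7).
Partial-fraction decomposition: -3497/(2940*(s + 7)) + 7/(90*(s + 2)) + 1/(48*(s + 1)) - 6199/(7056*(s - 7)) - 3/(98*s).
Integrate each term: A/(s−a) contributes A·log|s−a|.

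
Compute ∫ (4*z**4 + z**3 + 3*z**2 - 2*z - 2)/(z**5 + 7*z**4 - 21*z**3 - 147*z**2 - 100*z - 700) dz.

Factor the denominator: (z - 5)*(z + 5)*(z + 7)*(z**2 + 4).
Partial-fraction decomposition: 2*(46*z - 163)/(1537*(z**2 + 4)) + 785/(106*(z + 7)) - 1229/(290*(z + 5)) + 112/(145*(z - 5)).
Integrate each term; A/(z−a) gives A·log|z−a|; the (Bz+D)/(z²+p²) term gives a log and an atan.

112*log(z - 5)/145 - 1229*log(z + 5)/290 + 785*log(z + 7)/106 + 46*log(z**2 + 4)/1537 - 163*atan(z/2)/1537 + C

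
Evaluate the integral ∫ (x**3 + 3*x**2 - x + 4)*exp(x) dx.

(x**3 - x + 5)*exp(x) + C

Use integration by parts with u = x**3 + 3*x**2 - x + 4, dv = exp(x) dx, so v = exp(x).
Apply parts 3 times (tabular method): alternate signs, differentiate u down to 0, integrate dv up.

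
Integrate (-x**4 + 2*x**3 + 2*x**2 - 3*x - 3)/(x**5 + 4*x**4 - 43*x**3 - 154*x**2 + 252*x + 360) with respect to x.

Factor the denominator: (x - 6)*(x - 2)*(x + 1)*(x + 5)*(x + 6).
Partial-fraction decomposition: -547/(160*(x + 6)) + 813/(308*(x + 5)) - 1/(420*(x + 1)) + 1/(672*(x - 2)) - 271/(1232*(x - 6)).
Integrate each term: A/(x−a) contributes A·log|x−a|.

-271*log(x - 6)/1232 + log(x - 2)/672 - log(x + 1)/420 + 813*log(x + 5)/308 - 547*log(x + 6)/160 + C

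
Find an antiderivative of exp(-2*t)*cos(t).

Let I denote the integral. Integrate by parts with u = cos(t), dv = exp(-2*t) dt, so v = -exp(-2*t)/2: I = -exp(-2*t)*cos(t)/2 − (1/2)·∫ exp(-2*t)*sin(t) dt.
Apply parts again with u = sin(t), dv = exp(-2*t) dt: ∫ exp(-2*t)*sin(t) dt = -exp(-2*t)*sin(t)/2 + (1/2)·I. Substituting back brings back I: I = exp(-2*t)*sin(t)/4 - exp(-2*t)*cos(t)/2 − (1/4)·I.
Solving for I: (1 + 1/4)·I equals the remaining terms, so I = (4/5)·(exp(-2*t)*sin(t)/4 - exp(-2*t)*cos(t)/2).

exp(-2*t)*sin(t)/5 - 2*exp(-2*t)*cos(t)/5 + C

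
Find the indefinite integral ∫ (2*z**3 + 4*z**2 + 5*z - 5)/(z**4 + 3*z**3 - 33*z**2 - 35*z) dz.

Factor the denominator: z*(z - 5)*(z + 1)*(z + 7).
Partial-fraction decomposition: 265/(252*(z + 7)) - 2/(9*(z + 1)) + 37/(36*(z - 5)) + 1/(7*z).
Integrate each term: A/(z−a) contributes A·log|z−a|.

log(z)/7 + 37*log(z - 5)/36 - 2*log(z + 1)/9 + 265*log(z + 7)/252 + C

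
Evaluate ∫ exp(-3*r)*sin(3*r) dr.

Let I denote the integral. Integrate by parts with u = sin(3*r), dv = exp(-3*r) dr, so v = -exp(-3*r)/3: I = -exp(-3*r)*sin(3*r)/3 + ∫ exp(-3*r)*cos(3*r) dr.
Apply parts again with u = cos(3*r), dv = exp(-3*r) dr: ∫ exp(-3*r)*cos(3*r) dr = -exp(-3*r)*cos(3*r)/3 − I. Substituting back brings back I: I = -exp(-3*r)*sin(3*r)/3 - exp(-3*r)*cos(3*r)/3 − I.
Solving for I: (1 + 1)·I equals the remaining terms, so I = (1/2)·(-exp(-3*r)*sin(3*r)/3 - exp(-3*r)*cos(3*r)/3).

-exp(-3*r)*sin(3*r)/6 - exp(-3*r)*cos(3*r)/6 + C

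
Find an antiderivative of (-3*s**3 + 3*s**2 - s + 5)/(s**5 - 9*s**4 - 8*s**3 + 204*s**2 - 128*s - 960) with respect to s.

-541*log(s - 6)/160 + 100*log(s - 5)/21 - 143*log(s - 4)/96 - 43*log(s + 2)/672 + 83*log(s + 4)/480 + C

Factor the denominator: (s - 6)*(s - 5)*(s - 4)*(s + 2)*(s + 4).
Partial-fraction decomposition: 83/(480*(s + 4)) - 43/(672*(s + 2)) - 143/(96*(s - 4)) + 100/(21*(s - 5)) - 541/(160*(s - 6)).
Integrate each term: A/(s−a) contributes A·log|s−a|.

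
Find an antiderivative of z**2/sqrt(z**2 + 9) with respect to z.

z*sqrt(z**2 + 9)/2 - 9*log(z + sqrt(z**2 + 9))/2 + C

Substitute z = 3·tan(θ), so dz = 3·sec(θ)^2 dθ and the radical becomes sqrt(z**2 + 9) = 3·sec(θ) by the Pythagorean identity.
Integrate the resulting trig expression in θ, then back-substitute tan(θ) = z/3, sec(θ) = sqrt(z**2 + 9)/3 (absorbing any constant into C).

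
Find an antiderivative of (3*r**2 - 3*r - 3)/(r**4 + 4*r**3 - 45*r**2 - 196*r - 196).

Factor the denominator: (r - 7)*(r + 2)**2*(r + 7).
Partial-fraction decomposition: -33/(70*(r + 7)) + 49/(135*(r + 2)) - 1/(3*(r + 2)**2) + 41/(378*(r - 7)).
Integrate each term; A/(r−a) gives A·log|r−a|; A/(r−a)² gives −A/(r−a).

41*log(r - 7)/378 + 49*log(r + 2)/135 - 33*log(r + 7)/70 + 1/(3*r + 6) + C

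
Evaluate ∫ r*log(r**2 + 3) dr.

Let u = r**2 + 3, so du = (2*r) dr.
The integral becomes (1/2)·∫ log(u) du; integrate by parts with u′=log(u), dv′=du.

r**2*log(r**2 + 3)/2 - r**2/2 + 3*log(r**2 + 3)/2 + C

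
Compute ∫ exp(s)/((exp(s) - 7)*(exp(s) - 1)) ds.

log(exp(s) - 7)/6 - log(exp(s) - 1)/6 + C

Let u = e^s, du = e^s ds.
The integral becomes ∫ du/((u-7)(u-1)); decompose into partial fractions.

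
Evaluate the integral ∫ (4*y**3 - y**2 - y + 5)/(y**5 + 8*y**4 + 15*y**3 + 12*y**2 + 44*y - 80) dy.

Factor the denominator: (y - 1)*(y + 4)*(y + 5)*(y**2 + 4).
Partial-fraction decomposition: (821*y - 944)/(2900*(y**2 + 4)) - 515/(174*(y + 5)) + 263/(100*(y + 4)) + 7/(150*(y - 1)).
Integrate each term; A/(y−a) gives A·log|y−a|; the (By+D)/(y²+p²) term gives a log and an atan.

7*log(y - 1)/150 + 263*log(y + 4)/100 - 515*log(y + 5)/174 + 821*log(y**2 + 4)/5800 - 118*atan(y/2)/725 + C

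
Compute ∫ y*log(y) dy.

y**2*log(y)/2 - y**2/4 + C

Use integration by parts with u = log(y), dv = y dy.
Then du = 1/y dy and v = y**2/2.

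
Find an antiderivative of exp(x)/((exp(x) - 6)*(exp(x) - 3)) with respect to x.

log(exp(x) - 6)/3 - log(exp(x) - 3)/3 + C

Let u = e^x, du = e^x dx.
The integral becomes ∫ du/((u-6)(u-3)); decompose into partial fractions.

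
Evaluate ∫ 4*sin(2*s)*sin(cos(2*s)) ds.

Let u = cos(2*s), so du = (-2*sin(2*s)) ds.
Rewriting, the integral becomes -2·∫ sin(u) du = -2·-cos(u).
Substituting back, u = cos(2*s).

2*cos(cos(2*s)) + C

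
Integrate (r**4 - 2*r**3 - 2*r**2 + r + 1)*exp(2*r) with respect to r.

(2*r**4 - 8*r**3 + 8*r**2 - 6*r + 5)*exp(2*r)/4 + C

Use integration by parts with u = r**4 - 2*r**3 - 2*r**2 + r + 1, dv = exp(2*r) dr, so v = exp(2*r)/2.
Apply parts 4 times (tabular method): alternate signs, differentiate u down to 0, integrate dv up.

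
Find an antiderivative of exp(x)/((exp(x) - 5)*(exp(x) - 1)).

Let u = e^x, du = e^x dx.
The integral becomes ∫ du/((u-1)(u-5)); decompose into partial fractions.

log(exp(x) - 5)/4 - log(exp(x) - 1)/4 + C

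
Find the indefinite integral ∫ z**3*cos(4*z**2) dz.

Let u = z², du = 2z dz; rewrite as (1/2)∫ u^1·cos(4u) du.
Now integrate by parts 1 time.

z**2*sin(4*z**2)/8 + cos(4*z**2)/32 + C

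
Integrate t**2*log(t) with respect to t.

t**3*log(t)/3 - t**3/9 + C

Use integration by parts with u = log(t), dv = t**2 dt.
Then du = 1/t dt and v = t**3/3.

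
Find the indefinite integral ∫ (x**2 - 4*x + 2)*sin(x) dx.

Use integration by parts with u = x**2 - 4*x + 2, dv = sin(x) dx, so v = -cos(x).
Apply parts 2 times (tabular method): alternate signs, differentiate u down to 0, integrate dv up.

-x**2*cos(x) + 2*x*sin(x) + 4*x*cos(x) - 4*sin(x) + C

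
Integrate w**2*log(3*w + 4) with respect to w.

Use integration by parts with u = log(3*w + 4), dv = w**2 dw.
Then du = 3/(3*w + 4) dw and v = w**3/3.

w**3*log(3*w + 4)/3 - w**3/9 + 2*w**2/9 - 16*w/27 + 64*log(3*w + 4)/81 + C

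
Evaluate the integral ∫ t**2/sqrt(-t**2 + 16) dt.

Substitute t = 4·sin(θ), so dt = 4·cos(θ) dθ and the radical becomes sqrt(-t**2 + 16) = 4·cos(θ) by the Pythagorean identity.
Integrate the resulting trig expression in θ, then back-substitute θ = asin(t/4), sin(θ) = t/4, cos(θ) = sqrt(-t**2 + 16)/4 (absorbing any constant into C).

-t*sqrt(-t**2 + 16)/2 + 8*asin(t/4) + C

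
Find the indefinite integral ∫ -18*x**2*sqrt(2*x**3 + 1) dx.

Let u = 2*x**3 + 1, so du = (6*x**2) dx.
Rewriting, the integral becomes -3·∫ √u du = -3·(2/3)u^(3/2).
Substituting back, u = 2*x**3 + 1.

-2*(2*x**3 + 1)**(3/2) + C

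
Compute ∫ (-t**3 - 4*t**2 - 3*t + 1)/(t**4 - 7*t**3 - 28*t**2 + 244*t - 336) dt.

-43*log(t - 7)/15 + 139*log(t - 4)/60 - 29*log(t - 2)/80 - 7*log(t + 6)/80 + C

Factor the denominator: (t - 7)*(t - 4)*(t - 2)*(t + 6).
Partial-fraction decomposition: -7/(80*(t + 6)) - 29/(80*(t - 2)) + 139/(60*(t - 4)) - 43/(15*(t - 7)).
Integrate each term: A/(t−a) contributes A·log|t−a|.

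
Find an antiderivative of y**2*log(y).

y**3*log(y)/3 - y**3/9 + C

Use integration by parts with u = log(y), dv = y**2 dy.
Then du = 1/y dy and v = y**3/3.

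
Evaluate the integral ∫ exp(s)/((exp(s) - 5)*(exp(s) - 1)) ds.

Let u = e^s, du = e^s ds.
The integral becomes ∫ du/((u-5)(u-1)); decompose into partial fractions.

log(exp(s) - 5)/4 - log(exp(s) - 1)/4 + C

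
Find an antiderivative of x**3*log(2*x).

x**4*(log(x) + log(2))/4 - x**4/16 + C

Use integration by parts with u = log(2*x), dv = x**3 dx.
Then du = 1/x dx and v = x**4/4.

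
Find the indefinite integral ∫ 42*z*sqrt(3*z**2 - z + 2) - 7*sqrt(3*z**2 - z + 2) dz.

14*(3*z**2 - z + 2)**(3/2)/3 + C

Let u = 3*z**2 - z + 2, so du = (6*z - 1) dz.
Rewriting, the integral becomes 7·∫ √u du = 7·(2/3)u^(3/2).
Substituting back, u = 3*z**2 - z + 2.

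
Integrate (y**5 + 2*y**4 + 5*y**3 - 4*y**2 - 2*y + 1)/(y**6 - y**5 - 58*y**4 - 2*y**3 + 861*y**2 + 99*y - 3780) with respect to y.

Factor the denominator: (y - 7)*(y - 3)**2*(y + 3)*(y + 4)*(y + 5).
Partial-fraction decomposition: 863/(512*(y + 5)) - 887/(539*(y + 4)) + 49/(144*(y + 3)) - 107171/(225792*(y - 3)) - 499/(1344*(y - 3)**2) + 1541/(1408*(y - 7)).
Integrate each term; A/(y−a) gives A·log|y−a|; A/(y−a)² gives −A/(y−a).

1541*log(y - 7)/1408 - 107171*log(y - 3)/225792 + 49*log(y + 3)/144 - 887*log(y + 4)/539 + 863*log(y + 5)/512 + 499/(1344*y - 4032) + C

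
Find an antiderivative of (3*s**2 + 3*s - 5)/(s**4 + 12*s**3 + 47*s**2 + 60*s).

Factor the denominator: s*(s + 3)*(s + 4)*(s + 5).
Partial-fraction decomposition: -11/(2*(s + 5)) + 31/(4*(s + 4)) - 13/(6*(s + 3)) - 1/(12*s).
Integrate each term: A/(s−a) contributes A·log|s−a|.

-log(s)/12 - 13*log(s + 3)/6 + 31*log(s + 4)/4 - 11*log(s + 5)/2 + C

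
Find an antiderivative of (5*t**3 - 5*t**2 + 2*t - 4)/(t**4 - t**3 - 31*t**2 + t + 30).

908*log(t - 6)/385 + log(t - 1)/30 - 2*log(t + 1)/7 + 191*log(t + 5)/66 + C

Factor the denominator: (t - 6)*(t - 1)*(t + 1)*(t + 5).
Partial-fraction decomposition: 191/(66*(t + 5)) - 2/(7*(t + 1)) + 1/(30*(t - 1)) + 908/(385*(t - 6)).
Integrate each term: A/(t−a) contributes A·log|t−a|.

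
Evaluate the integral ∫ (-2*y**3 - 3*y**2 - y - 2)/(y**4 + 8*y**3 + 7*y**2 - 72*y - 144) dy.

-43*log(y - 3)/147 - 14*log(y + 3)/3 + 145*log(y + 4)/49 - 82/(7*y + 28) + C

Factor the denominator: (y - 3)*(y + 3)*(y + 4)**2.
Partial-fraction decomposition: 145/(49*(y + 4)) + 82/(7*(y + 4)**2) - 14/(3*(y + 3)) - 43/(147*(y - 3)).
Integrate each term; A/(y−a) gives A·log|y−a|; A/(y−a)² gives −A/(y−a).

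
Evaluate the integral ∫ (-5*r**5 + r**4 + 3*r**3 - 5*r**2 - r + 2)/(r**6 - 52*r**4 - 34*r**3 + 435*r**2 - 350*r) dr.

Factor the denominator: r*(r - 7)*(r - 2)*(r - 1)*(r + 5)**2.
Partial-fraction decomposition: -130187/(50400*(r + 5)) + 2251/(360*(r + 5)**2) - 5/(216*(r - 1)) + 2/(7*(r - 2)) - 16171/(6048*(r - 7)) - 1/(175*r).
Integrate each term; A/(r−a) gives A·log|r−a|; A/(r−a)² gives −A/(r−a).

-log(r)/175 - 16171*log(r - 7)/6048 + 2*log(r - 2)/7 - 5*log(r - 1)/216 - 130187*log(r + 5)/50400 - 2251/(360*r + 1800) + C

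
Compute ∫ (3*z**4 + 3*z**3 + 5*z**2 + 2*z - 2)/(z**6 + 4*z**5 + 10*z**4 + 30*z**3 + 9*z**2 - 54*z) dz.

Factor the denominator: z*(z - 1)*(z + 2)*(z + 3)*(z**2 + 9).
Partial-fraction decomposition: (1072*z + 3927)/(3510*(z**2 + 9)) - 199/(216*(z + 3)) + 19/(39*(z + 2)) + 11/(120*(z - 1)) + 1/(27*z).
Integrate each term; A/(z−a) gives A·log|z−a|; the (Bz+D)/(z²+p²) term gives a log and an atan.

log(z)/27 + 11*log(z - 1)/120 + 19*log(z + 2)/39 - 199*log(z + 3)/216 + 268*log(z**2 + 9)/1755 + 1309*atan(z/3)/3510 + C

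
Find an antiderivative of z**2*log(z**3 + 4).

z**3*log(z**3 + 4)/3 - z**3/3 + 4*log(z**3 + 4)/3 + C

Let u = z**3 + 4, so du = (3*z**2) dz.
The integral becomes (1/3)·∫ log(u) du; integrate by parts with u′=log(u), dv′=du.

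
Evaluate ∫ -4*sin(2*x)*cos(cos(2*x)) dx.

2*sin(cos(2*x)) + C

Let u = cos(2*x), so du = (-2*sin(2*x)) dx.
Rewriting, the integral becomes 2·∫ cos(u) du = 2·sin(u).
Substituting back, u = cos(2*x).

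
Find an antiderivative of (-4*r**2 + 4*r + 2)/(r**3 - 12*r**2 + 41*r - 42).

Factor the denominator: (r - 7)*(r - 3)*(r - 2).
Partial-fraction decomposition: -6/(5*(r - 2)) + 11/(2*(r - 3)) - 83/(10*(r - 7)).
Integrate each term: A/(r−a) contributes A·log|r−a|.

-83*log(r - 7)/10 + 11*log(r - 3)/2 - 6*log(r - 2)/5 + C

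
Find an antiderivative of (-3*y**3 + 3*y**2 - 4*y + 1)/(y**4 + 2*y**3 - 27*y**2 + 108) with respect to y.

-421*log(y - 3)/405 + 9*log(y + 2)/20 - 781*log(y + 6)/324 + 13/(9*y - 27) + C

Factor the denominator: (y - 3)**2*(y + 2)*(y + 6).
Partial-fraction decomposition: -781/(324*(y + 6)) + 9/(20*(y + 2)) - 421/(405*(y - 3)) - 13/(9*(y - 3)**2).
Integrate each term; A/(y−a) gives A·log|y−a|; A/(y−a)² gives −A/(y−a).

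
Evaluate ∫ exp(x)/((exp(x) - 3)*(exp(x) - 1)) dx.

Let u = e^x, du = e^x dx.
The integral becomes ∫ du/((u-3)(u-1)); decompose into partial fractions.

log(exp(x) - 3)/2 - log(exp(x) - 1)/2 + C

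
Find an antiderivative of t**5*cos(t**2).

t**4*sin(t**2)/2 + t**2*cos(t**2) - sin(t**2) + C

Let u = t², du = 2t dt; rewrite as (1/2)∫ u^2·cos(1u) du.
Now integrate by parts 2 times.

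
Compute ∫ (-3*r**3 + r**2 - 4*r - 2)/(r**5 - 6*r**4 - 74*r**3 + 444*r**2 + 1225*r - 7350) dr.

Factor the denominator: (r - 7)*(r - 6)*(r - 5)*(r + 5)*(r + 7).
Partial-fraction decomposition: 23/(91*(r + 7)) - 19/(120*(r + 5)) - 31/(20*(r - 5)) + 58/(13*(r - 6)) - 505/(168*(r - 7)).
Integrate each term: A/(r−a) contributes A·log|r−a|.

-505*log(r - 7)/168 + 58*log(r - 6)/13 - 31*log(r - 5)/20 - 19*log(r + 5)/120 + 23*log(r + 7)/91 + C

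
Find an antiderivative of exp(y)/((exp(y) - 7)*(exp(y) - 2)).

log(exp(y) - 7)/5 - log(exp(y) - 2)/5 + C

Let u = e^y, du = e^y dy.
The integral becomes ∫ du/((u-2)(u-7)); decompose into partial fractions.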